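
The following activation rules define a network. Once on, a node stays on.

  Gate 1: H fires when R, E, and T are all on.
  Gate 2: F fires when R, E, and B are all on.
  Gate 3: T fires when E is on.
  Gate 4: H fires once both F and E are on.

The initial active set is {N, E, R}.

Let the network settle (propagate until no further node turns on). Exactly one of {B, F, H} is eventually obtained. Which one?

E is on, so T fires (Gate 3).
Gate 1: R, E, and T on → H on.
F would need R, E, and B (Gate 2), but B never turns on. No rule produces B, and it is not given.

H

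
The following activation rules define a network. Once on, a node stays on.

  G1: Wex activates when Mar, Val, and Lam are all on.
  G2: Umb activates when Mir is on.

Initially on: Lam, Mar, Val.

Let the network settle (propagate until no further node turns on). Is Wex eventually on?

Yes

G1: Mar, Val, and Lam on → Wex on.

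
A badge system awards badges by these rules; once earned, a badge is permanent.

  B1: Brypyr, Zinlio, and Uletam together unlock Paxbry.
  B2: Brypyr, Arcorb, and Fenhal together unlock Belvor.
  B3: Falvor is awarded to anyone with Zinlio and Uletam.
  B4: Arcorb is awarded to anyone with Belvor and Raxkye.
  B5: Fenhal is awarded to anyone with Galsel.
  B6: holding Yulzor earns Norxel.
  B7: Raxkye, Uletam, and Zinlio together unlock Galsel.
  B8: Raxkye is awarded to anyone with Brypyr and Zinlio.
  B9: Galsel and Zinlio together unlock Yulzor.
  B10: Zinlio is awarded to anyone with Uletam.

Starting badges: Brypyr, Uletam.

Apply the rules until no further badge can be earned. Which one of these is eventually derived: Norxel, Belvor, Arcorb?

Norxel

With Uletam, Zinlio is earned (B10).
With Brypyr and Zinlio, Raxkye is earned (B8).
With Raxkye, Uletam, and Zinlio, Galsel is earned (B7).
With Galsel and Zinlio, Yulzor is earned (B9).
With Yulzor, Norxel is earned (B6).
Belvor would need Brypyr, Arcorb, and Fenhal (B2), but Arcorb is never earned. Arcorb would need Belvor and Raxkye (B4), but Belvor is never earned.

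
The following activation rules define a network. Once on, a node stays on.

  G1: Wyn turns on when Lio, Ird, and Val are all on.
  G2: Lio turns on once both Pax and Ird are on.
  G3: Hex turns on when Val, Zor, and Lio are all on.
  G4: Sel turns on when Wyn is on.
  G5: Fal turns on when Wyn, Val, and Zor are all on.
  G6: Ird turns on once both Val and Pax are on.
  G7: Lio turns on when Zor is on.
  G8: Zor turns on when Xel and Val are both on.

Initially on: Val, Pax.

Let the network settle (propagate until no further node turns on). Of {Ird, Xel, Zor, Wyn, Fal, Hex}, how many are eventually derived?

G6: Val and Pax on → Ird on.
Pax and Ird are on, so Lio turns on (G2).
G1: Lio, Ird, and Val on → Wyn on.
Ird: reached.
No rule produces Xel, and it is not given.
Zor would need Xel and Val (G8), but Xel never turns on.
Wyn: reached.
Fal would need Wyn, Val, and Zor (G5), but Zor never turns on.
Hex would need Val, Zor, and Lio (G3), but Zor never turns on.
Reached: Ird and Wyn — 2 of the 6.

2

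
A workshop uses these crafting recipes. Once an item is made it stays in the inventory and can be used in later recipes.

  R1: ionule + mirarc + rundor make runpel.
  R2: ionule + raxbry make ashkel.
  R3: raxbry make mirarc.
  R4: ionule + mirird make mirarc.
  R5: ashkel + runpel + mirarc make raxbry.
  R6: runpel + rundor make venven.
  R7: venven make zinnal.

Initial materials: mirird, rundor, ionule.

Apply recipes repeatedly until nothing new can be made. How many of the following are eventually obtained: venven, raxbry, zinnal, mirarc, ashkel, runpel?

ionule + mirird → mirarc (R4).
ionule + mirarc + rundor → runpel (R1).
Using R6, runpel and rundor make venven.
Using R7, venven makes zinnal.
venven: reached.
raxbry would need ashkel, runpel, and mirarc (R5), but ashkel is never obtained.
zinnal: reached.
mirarc: reached.
ashkel would need ionule and raxbry (R2), but raxbry is never obtained.
runpel: reached.
Reached: venven, zinnal, mirarc, and runpel — 4 of the 6.

4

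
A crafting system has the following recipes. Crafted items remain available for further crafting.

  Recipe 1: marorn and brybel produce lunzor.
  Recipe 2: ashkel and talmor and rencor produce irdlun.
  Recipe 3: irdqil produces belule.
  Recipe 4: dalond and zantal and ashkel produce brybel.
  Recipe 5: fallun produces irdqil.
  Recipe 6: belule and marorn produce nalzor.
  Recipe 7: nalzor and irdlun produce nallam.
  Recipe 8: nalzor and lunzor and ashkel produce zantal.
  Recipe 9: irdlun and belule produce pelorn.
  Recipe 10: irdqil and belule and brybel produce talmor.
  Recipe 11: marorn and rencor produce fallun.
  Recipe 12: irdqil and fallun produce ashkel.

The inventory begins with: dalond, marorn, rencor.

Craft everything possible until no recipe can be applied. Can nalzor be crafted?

marorn and rencor → fallun (Recipe 11).
fallun → irdqil (Recipe 5).
irdqil → belule (Recipe 3).
Using Recipe 6, belule and marorn make nalzor.

Yes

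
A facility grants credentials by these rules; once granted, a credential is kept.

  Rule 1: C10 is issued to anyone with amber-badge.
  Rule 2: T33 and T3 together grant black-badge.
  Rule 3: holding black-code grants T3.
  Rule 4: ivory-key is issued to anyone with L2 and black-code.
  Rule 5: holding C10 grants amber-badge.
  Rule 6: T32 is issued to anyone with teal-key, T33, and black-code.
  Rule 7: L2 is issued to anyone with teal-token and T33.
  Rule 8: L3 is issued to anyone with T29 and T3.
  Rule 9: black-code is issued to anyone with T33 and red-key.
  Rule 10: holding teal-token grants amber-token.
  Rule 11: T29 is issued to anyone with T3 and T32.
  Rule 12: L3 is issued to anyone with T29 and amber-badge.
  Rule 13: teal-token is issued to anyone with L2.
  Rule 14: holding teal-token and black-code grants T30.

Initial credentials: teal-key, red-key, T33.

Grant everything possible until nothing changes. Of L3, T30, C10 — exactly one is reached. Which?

L3

Holding T33 and red-key grants black-code (Rule 9).
Holding black-code grants T3 (Rule 3).
Holding teal-key, T33, and black-code grants T32 (Rule 6).
Holding T3 and T32 grants T29 (Rule 11).
Holding T29 and T3 grants L3 (Rule 8).
C10 would need amber-badge (Rule 1), but amber-badge is never granted. T30 would need teal-token and black-code (Rule 14), but teal-token is never granted.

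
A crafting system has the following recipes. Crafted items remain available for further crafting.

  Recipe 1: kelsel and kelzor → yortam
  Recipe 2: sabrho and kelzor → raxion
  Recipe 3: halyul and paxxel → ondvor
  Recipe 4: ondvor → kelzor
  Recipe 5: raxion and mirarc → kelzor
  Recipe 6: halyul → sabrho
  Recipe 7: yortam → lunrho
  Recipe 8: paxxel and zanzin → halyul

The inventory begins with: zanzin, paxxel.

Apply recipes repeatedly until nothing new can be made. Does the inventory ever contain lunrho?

No

lunrho would need yortam (Recipe 7), but yortam is never obtained.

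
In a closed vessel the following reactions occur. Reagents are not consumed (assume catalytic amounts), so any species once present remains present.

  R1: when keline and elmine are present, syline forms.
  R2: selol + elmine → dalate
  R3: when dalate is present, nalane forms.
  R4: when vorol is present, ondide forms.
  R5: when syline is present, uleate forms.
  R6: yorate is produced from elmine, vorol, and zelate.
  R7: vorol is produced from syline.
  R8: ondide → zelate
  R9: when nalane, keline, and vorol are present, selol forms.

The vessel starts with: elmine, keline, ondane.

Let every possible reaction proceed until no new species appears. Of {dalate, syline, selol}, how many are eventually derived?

1

keline and elmine present → syline forms (R1).
dalate would need selol and elmine (R2), but selol never forms.
syline: reached.
selol would need nalane, keline, and vorol (R9), but nalane never forms.
Reached: syline — 1 of the 3.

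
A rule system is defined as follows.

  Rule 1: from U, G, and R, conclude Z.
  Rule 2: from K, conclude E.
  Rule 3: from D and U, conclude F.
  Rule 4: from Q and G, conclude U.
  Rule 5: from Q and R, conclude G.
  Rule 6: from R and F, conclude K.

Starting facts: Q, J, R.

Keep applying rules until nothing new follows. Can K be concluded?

No

K would need R and F (Rule 6), but F is never established.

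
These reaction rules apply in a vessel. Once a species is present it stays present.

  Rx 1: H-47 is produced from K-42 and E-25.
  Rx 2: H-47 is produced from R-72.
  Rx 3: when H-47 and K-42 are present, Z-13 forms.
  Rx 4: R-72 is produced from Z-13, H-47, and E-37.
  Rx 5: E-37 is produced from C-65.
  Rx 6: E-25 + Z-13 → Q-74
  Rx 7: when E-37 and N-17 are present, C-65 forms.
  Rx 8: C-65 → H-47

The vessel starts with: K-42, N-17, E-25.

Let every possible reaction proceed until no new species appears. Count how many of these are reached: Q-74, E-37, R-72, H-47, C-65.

2

K-42 and E-25 present → H-47 forms (Rx 1).
H-47 and K-42 present → Z-13 forms (Rx 3).
E-25 and Z-13 present → Q-74 forms (Rx 6).
Q-74: reached.
E-37 would need C-65 (Rx 5), but C-65 never forms.
R-72 would need Z-13, H-47, and E-37 (Rx 4), but E-37 never forms.
H-47: reached.
C-65 would need E-37 and N-17 (Rx 7), but E-37 never forms.
Reached: Q-74 and H-47 — 2 of the 5.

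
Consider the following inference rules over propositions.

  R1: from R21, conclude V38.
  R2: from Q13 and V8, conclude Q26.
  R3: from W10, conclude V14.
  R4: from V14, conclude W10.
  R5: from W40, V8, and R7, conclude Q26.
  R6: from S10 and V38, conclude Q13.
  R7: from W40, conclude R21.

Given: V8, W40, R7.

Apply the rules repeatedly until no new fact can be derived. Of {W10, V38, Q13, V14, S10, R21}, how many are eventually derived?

From W40, R7 gives R21.
From R21, R1 gives V38.
W10 would need V14 (R4), but V14 is never established.
V38: reached.
Q13 would need S10 and V38 (R6), but S10 is never established.
V14 would need W10 (R3), but W10 is never established.
No rule produces S10, and it is not given.
R21: reached.
Reached: V38 and R21 — 2 of the 6.

2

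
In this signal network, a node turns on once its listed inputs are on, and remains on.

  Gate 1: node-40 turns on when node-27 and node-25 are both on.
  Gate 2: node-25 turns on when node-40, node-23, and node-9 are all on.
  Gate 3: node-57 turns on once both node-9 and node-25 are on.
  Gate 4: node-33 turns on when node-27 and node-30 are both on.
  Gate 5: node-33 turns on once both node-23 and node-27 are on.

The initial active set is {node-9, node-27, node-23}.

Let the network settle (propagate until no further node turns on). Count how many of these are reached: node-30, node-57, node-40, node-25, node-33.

1

Gate 5: node-23 and node-27 on → node-33 on.
No rule produces node-30, and it is not given.
node-57 would need node-9 and node-25 (Gate 3), but node-25 never turns on.
node-40 would need node-27 and node-25 (Gate 1), but node-25 never turns on.
node-25 would need node-40, node-23, and node-9 (Gate 2), but node-40 never turns on.
node-33: reached.
Reached: node-33 — 1 of the 5.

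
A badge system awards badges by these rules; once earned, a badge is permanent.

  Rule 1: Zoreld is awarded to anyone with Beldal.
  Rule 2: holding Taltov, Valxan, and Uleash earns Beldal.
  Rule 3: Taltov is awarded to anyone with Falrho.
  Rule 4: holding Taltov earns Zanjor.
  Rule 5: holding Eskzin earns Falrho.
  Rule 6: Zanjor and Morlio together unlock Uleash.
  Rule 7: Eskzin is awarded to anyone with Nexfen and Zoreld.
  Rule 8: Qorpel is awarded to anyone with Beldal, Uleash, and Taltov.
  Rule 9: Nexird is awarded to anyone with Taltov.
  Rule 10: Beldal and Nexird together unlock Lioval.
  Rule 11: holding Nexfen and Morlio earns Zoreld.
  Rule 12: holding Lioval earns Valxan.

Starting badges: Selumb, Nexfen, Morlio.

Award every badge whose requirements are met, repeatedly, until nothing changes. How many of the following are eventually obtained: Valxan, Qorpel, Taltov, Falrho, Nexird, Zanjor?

4

With Nexfen and Morlio, Zoreld is earned (Rule 11).
With Nexfen and Zoreld, Eskzin is earned (Rule 7).
With Eskzin, Falrho is earned (Rule 5).
With Falrho, Taltov is earned (Rule 3).
With Taltov, Nexird is earned (Rule 9).
With Taltov, Zanjor is earned (Rule 4).
Valxan would need Lioval (Rule 12), but Lioval is never earned.
Qorpel would need Beldal, Uleash, and Taltov (Rule 8), but Beldal is never earned.
Taltov: reached.
Falrho: reached.
Nexird: reached.
Zanjor: reached.
Reached: Taltov, Falrho, Nexird, and Zanjor — 4 of the 6.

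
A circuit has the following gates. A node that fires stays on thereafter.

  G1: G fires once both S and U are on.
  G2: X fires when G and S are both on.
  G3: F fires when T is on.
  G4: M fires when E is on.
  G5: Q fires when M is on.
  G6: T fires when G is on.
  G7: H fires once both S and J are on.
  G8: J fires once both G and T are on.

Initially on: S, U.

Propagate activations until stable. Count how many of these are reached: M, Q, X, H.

2

S and U are on, so G fires (G1).
G and S are on, so X fires (G2).
G6: G on → T on.
G and T are on, so J fires (G8).
S and J are on, so H fires (G7).
M would need E (G4), but E never turns on.
Q would need M (G5), but M never turns on.
X: reached.
H: reached.
Reached: X and H — 2 of the 4.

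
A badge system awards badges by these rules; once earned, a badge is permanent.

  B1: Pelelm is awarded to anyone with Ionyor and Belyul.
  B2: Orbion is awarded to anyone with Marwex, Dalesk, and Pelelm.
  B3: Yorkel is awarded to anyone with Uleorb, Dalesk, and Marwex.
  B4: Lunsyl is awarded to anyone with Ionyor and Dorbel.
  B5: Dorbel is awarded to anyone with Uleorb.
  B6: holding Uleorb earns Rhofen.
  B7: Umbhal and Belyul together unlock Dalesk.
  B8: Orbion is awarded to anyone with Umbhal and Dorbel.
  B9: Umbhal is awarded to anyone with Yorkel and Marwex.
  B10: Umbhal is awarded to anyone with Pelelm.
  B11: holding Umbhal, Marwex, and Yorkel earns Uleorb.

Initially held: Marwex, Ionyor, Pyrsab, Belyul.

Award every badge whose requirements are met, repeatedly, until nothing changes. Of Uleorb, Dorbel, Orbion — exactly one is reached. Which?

Orbion

With Ionyor and Belyul, Pelelm is earned (B1).
With Pelelm, Umbhal is earned (B10).
With Umbhal and Belyul, Dalesk is earned (B7).
With Marwex, Dalesk, and Pelelm, Orbion is earned (B2).
Uleorb would need Umbhal, Marwex, and Yorkel (B11), but Yorkel is never earned. Dorbel would need Uleorb (B5), but Uleorb is never earned.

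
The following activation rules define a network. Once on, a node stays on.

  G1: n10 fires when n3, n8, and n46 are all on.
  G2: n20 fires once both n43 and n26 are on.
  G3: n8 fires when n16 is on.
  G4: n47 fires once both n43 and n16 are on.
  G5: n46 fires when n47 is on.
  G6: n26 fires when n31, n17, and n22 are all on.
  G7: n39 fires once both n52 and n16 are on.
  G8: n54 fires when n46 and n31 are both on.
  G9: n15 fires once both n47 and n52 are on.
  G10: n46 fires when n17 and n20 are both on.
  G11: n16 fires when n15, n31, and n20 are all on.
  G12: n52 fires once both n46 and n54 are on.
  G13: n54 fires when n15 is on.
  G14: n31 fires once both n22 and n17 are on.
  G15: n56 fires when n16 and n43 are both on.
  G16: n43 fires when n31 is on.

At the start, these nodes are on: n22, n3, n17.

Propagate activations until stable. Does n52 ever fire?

n22 and n17 are on, so n31 fires (G14).
G6: n31, n17, and n22 on → n26 on.
G16: n31 on → n43 on.
n43 and n26 are on, so n20 fires (G2).
n17 and n20 are on, so n46 fires (G10).
G8: n46 and n31 on → n54 on.
n46 and n54 are on, so n52 fires (G12).

Yes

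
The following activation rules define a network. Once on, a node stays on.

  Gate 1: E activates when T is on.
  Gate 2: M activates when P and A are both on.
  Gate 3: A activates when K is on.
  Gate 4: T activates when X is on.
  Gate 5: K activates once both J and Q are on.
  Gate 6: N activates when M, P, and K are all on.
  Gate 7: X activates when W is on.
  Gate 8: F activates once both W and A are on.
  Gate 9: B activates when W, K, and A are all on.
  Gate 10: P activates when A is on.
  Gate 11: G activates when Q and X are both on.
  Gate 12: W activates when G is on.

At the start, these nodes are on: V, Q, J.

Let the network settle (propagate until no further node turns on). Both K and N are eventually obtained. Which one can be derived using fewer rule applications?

K: J and Q are on, so K activates (Gate 5). [1 rule application]
N: Gate 5: J and Q on → K on. K is on, so A activates (Gate 3). Gate 10: A on → P on. Gate 2: P and A on → M on. Gate 6: M, P, and K on → N on. [5 rule applications]
K needs fewer.

K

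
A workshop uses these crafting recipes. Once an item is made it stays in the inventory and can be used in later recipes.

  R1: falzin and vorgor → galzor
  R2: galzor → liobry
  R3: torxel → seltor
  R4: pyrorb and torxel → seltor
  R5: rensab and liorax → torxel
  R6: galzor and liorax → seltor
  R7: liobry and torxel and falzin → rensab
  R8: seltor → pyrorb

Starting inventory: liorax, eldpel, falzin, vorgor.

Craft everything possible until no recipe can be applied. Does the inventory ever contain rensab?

rensab would need liobry, torxel, and falzin (R7), but torxel is never obtained.

No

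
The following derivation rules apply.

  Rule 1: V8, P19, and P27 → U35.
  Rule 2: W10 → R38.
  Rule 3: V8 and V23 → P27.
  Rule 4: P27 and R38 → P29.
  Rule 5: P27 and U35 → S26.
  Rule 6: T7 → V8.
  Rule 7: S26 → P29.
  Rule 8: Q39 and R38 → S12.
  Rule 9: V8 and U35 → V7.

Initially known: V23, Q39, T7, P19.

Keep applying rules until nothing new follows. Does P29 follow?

From T7, Rule 6 gives V8.
V8 and V23 hold, so P27 follows (Rule 3).
From V8, P19, and P27, Rule 1 gives U35.
From P27 and U35, Rule 5 gives S26.
S26 holds, so P29 follows (Rule 7).

Yes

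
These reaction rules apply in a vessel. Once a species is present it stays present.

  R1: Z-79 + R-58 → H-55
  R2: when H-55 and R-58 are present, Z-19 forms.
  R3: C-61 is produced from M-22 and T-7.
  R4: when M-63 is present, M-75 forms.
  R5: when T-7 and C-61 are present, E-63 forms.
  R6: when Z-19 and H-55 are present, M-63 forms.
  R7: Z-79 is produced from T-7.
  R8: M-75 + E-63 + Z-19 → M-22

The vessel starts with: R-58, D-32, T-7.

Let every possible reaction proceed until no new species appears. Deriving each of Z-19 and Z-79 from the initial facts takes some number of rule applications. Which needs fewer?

Z-79

Z-79: T-7 present → Z-79 forms (R7). [1 rule application]
Z-19: T-7 present → Z-79 forms (R7). Z-79 and R-58 present → H-55 forms (R1). H-55 and R-58 present → Z-19 forms (R2). [3 rule applications]
Z-79 needs fewer.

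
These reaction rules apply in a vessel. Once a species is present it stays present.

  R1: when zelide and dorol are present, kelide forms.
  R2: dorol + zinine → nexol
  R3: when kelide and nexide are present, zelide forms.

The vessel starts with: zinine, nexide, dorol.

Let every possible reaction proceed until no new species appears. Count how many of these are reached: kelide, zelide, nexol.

1

dorol and zinine present → nexol forms (R2).
kelide would need zelide and dorol (R1), but zelide never forms.
zelide would need kelide and nexide (R3), but kelide never forms.
nexol: reached.
Reached: nexol — 1 of the 3.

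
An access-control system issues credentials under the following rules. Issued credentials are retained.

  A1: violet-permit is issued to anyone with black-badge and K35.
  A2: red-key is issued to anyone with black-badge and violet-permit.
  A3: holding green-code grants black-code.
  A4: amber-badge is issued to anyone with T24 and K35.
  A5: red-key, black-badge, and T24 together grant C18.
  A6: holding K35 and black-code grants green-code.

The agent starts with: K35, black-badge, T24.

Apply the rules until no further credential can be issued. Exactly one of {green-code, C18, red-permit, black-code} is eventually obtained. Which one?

C18

Holding black-badge and K35 grants violet-permit (A1).
Holding black-badge and violet-permit grants red-key (A2).
Holding red-key, black-badge, and T24 grants C18 (A5).
green-code would need K35 and black-code (A6), but black-code is never granted. black-code would need green-code (A3), but green-code is never granted. No rule produces red-permit, and it is not given.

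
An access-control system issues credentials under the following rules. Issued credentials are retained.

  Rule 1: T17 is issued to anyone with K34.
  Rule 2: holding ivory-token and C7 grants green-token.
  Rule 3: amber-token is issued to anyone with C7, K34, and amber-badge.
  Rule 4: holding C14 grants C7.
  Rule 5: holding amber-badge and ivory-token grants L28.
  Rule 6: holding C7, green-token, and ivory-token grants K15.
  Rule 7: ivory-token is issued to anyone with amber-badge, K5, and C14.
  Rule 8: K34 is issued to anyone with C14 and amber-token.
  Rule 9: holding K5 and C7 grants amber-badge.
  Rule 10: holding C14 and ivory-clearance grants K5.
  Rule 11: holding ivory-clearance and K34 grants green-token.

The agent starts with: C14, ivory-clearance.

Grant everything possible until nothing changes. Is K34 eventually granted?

K34 would need C14 and amber-token (Rule 8), but amber-token is never granted.

No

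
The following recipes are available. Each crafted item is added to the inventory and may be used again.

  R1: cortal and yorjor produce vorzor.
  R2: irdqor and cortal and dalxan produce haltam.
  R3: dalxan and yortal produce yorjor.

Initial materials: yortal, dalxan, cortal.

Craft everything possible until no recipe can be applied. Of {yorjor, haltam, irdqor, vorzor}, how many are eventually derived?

2

dalxan and yortal → yorjor (R3).
cortal and yorjor → vorzor (R1).
yorjor: reached.
haltam would need irdqor, cortal, and dalxan (R2), but irdqor is never obtained.
No rule produces irdqor, and it is not given.
vorzor: reached.
Reached: yorjor and vorzor — 2 of the 4.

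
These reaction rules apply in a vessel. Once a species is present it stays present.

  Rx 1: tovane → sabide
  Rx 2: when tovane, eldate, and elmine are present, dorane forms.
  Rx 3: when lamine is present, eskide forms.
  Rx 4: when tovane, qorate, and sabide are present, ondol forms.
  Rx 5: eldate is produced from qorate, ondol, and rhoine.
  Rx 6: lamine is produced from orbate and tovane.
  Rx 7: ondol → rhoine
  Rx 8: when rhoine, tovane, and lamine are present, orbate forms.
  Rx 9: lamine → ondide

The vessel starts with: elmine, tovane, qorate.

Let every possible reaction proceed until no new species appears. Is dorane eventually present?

Yes

tovane present → sabide forms (Rx 1).
tovane, qorate, and sabide present → ondol forms (Rx 4).
ondol present → rhoine forms (Rx 7).
qorate, ondol, and rhoine present → eldate forms (Rx 5).
tovane, eldate, and elmine present → dorane forms (Rx 2).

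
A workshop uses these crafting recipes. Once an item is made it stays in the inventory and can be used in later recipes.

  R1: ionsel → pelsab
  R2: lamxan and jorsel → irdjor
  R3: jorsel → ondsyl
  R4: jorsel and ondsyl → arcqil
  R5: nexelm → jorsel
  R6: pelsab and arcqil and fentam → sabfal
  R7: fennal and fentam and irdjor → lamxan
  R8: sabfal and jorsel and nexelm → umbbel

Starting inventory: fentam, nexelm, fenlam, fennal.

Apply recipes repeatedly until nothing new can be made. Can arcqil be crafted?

Yes

nexelm → jorsel (R5).
Using R3, jorsel makes ondsyl.
jorsel and ondsyl → arcqil (R4).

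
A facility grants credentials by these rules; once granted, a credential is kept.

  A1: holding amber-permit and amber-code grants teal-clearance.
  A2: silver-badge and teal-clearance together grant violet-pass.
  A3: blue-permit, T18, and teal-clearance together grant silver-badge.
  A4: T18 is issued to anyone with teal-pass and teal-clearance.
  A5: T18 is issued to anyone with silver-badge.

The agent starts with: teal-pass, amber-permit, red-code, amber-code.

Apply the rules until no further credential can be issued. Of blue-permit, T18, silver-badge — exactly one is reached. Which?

Holding amber-permit and amber-code grants teal-clearance (A1).
Holding teal-pass and teal-clearance grants T18 (A4).
silver-badge would need blue-permit, T18, and teal-clearance (A3), but blue-permit is never granted. No rule produces blue-permit, and it is not given.

T18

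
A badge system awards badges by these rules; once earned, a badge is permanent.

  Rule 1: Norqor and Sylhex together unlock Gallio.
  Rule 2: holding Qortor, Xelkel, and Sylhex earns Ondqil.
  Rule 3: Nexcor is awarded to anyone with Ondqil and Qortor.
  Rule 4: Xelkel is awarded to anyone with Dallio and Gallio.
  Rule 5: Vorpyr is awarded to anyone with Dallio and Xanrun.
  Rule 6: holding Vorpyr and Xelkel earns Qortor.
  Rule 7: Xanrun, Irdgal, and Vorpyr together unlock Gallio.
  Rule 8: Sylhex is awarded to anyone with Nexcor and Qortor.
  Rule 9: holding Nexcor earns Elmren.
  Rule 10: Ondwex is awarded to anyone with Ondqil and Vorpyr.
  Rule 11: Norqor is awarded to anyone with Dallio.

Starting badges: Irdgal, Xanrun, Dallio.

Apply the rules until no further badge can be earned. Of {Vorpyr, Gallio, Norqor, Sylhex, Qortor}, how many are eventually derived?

With Dallio and Xanrun, Vorpyr is earned (Rule 5).
With Dallio, Norqor is earned (Rule 11).
With Xanrun, Irdgal, and Vorpyr, Gallio is earned (Rule 7).
With Dallio and Gallio, Xelkel is earned (Rule 4).
With Vorpyr and Xelkel, Qortor is earned (Rule 6).
Vorpyr: reached.
Gallio: reached.
Norqor: reached.
Sylhex would need Nexcor and Qortor (Rule 8), but Nexcor is never earned.
Qortor: reached.
Reached: Vorpyr, Gallio, Norqor, and Qortor — 4 of the 5.

4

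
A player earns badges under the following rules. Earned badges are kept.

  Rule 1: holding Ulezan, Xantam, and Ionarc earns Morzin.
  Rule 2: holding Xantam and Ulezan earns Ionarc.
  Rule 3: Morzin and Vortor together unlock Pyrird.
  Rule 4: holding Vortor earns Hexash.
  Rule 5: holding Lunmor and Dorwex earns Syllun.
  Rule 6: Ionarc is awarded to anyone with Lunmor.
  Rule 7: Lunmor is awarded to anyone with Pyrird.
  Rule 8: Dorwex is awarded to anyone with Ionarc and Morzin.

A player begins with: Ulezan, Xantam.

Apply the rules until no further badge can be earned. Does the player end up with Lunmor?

Lunmor would need Pyrird (Rule 7), but Pyrird is never earned.

No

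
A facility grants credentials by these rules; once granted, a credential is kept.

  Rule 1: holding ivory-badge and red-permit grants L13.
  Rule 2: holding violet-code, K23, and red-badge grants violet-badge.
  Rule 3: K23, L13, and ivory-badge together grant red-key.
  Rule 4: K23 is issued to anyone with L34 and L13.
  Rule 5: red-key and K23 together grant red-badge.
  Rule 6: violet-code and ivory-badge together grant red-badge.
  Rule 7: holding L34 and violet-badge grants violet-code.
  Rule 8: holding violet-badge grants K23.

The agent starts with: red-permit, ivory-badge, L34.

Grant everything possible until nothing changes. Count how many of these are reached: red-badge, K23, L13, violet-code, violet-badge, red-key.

4

Holding ivory-badge and red-permit grants L13 (Rule 1).
Holding L34 and L13 grants K23 (Rule 4).
Holding K23, L13, and ivory-badge grants red-key (Rule 3).
Holding red-key and K23 grants red-badge (Rule 5).
red-badge: reached.
K23: reached.
L13: reached.
violet-code would need L34 and violet-badge (Rule 7), but violet-badge is never granted.
violet-badge would need violet-code, K23, and red-badge (Rule 2), but violet-code is never granted.
red-key: reached.
Reached: red-badge, K23, L13, and red-key — 4 of the 6.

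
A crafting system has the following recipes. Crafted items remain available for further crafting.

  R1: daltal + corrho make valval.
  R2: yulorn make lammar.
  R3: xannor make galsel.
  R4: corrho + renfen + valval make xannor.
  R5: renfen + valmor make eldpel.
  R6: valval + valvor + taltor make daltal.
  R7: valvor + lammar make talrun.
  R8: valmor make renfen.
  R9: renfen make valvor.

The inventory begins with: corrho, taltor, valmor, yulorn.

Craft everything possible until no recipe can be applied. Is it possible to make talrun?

Yes

Using R2, yulorn makes lammar.
Using R8, valmor makes renfen.
renfen → valvor (R9).
Using R7, valvor and lammar make talrun.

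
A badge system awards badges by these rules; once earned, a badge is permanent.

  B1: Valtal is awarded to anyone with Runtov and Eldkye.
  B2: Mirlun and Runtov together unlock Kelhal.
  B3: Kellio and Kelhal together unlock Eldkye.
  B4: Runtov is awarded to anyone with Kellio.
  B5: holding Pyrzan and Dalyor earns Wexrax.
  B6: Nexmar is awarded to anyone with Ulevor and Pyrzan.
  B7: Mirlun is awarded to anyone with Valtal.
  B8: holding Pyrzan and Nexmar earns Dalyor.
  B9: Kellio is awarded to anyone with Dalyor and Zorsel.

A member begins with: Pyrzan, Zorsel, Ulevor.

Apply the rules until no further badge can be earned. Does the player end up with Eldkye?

No

Eldkye would need Kellio and Kelhal (B3), but Kelhal is never earned.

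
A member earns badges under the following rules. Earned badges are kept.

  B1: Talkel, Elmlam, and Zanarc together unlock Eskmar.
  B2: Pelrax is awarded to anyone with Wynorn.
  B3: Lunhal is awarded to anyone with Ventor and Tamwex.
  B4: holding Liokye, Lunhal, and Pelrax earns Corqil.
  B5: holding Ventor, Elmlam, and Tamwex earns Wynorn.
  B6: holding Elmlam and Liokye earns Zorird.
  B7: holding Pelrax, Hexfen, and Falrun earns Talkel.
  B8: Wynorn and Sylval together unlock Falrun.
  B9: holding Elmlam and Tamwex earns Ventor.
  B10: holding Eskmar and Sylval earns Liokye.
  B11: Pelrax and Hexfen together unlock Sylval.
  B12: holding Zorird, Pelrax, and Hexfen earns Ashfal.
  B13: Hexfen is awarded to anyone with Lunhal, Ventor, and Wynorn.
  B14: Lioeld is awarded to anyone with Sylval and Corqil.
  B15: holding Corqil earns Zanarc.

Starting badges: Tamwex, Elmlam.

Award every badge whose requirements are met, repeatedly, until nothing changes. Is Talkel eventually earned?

With Elmlam and Tamwex, Ventor is earned (B9).
With Ventor, Elmlam, and Tamwex, Wynorn is earned (B5).
With Ventor and Tamwex, Lunhal is earned (B3).
With Wynorn, Pelrax is earned (B2).
With Lunhal, Ventor, and Wynorn, Hexfen is earned (B13).
With Pelrax and Hexfen, Sylval is earned (B11).
With Wynorn and Sylval, Falrun is earned (B8).
With Pelrax, Hexfen, and Falrun, Talkel is earned (B7).

Yes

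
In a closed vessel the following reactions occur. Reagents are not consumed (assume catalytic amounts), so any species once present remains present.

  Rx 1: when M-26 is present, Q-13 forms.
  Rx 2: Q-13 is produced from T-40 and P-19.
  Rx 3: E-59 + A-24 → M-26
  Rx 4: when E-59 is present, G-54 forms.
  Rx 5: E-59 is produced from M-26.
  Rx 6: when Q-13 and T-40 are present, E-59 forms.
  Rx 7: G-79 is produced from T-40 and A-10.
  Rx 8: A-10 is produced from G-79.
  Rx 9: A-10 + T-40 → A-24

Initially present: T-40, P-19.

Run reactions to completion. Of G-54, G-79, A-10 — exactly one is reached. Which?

G-54

T-40 and P-19 present → Q-13 forms (Rx 2).
Q-13 and T-40 present → E-59 forms (Rx 6).
E-59 present → G-54 forms (Rx 4).
A-10 would need G-79 (Rx 8), but G-79 never forms. G-79 would need T-40 and A-10 (Rx 7), but A-10 never forms.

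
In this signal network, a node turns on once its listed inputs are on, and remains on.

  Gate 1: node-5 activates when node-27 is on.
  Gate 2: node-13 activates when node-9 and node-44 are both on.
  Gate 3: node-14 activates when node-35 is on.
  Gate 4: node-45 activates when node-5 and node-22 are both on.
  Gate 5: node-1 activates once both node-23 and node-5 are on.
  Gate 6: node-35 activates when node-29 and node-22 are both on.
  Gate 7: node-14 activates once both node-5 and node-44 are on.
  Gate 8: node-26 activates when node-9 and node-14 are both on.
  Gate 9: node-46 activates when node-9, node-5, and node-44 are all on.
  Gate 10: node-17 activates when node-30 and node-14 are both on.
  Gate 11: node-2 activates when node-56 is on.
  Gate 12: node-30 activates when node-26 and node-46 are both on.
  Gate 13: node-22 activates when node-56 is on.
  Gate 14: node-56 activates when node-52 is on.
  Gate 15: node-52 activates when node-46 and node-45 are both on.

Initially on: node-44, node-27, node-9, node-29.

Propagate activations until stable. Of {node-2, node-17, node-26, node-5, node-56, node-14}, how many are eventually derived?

Gate 1: node-27 on → node-5 on.
Gate 7: node-5 and node-44 on → node-14 on.
Gate 9: node-9, node-5, and node-44 on → node-46 on.
Gate 8: node-9 and node-14 on → node-26 on.
Gate 12: node-26 and node-46 on → node-30 on.
node-30 and node-14 are on, so node-17 activates (Gate 10).
node-2 would need node-56 (Gate 11), but node-56 never turns on.
node-17: reached.
node-26: reached.
node-5: reached.
node-56 would need node-52 (Gate 14), but node-52 never turns on.
node-14: reached.
Reached: node-17, node-26, node-5, and node-14 — 4 of the 6.

4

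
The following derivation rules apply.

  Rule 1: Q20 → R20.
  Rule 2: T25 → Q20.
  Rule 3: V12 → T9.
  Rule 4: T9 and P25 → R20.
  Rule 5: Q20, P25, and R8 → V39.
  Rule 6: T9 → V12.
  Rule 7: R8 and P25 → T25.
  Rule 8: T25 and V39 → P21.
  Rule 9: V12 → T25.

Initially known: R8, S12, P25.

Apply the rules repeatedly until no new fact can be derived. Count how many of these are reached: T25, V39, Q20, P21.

4

R8 and P25 hold, so T25 follows (Rule 7).
T25 holds, so Q20 follows (Rule 2).
Q20, P25, and R8 hold, so V39 follows (Rule 5).
From T25 and V39, Rule 8 gives P21.
T25: reached.
V39: reached.
Q20: reached.
P21: reached.
All 4 are reached.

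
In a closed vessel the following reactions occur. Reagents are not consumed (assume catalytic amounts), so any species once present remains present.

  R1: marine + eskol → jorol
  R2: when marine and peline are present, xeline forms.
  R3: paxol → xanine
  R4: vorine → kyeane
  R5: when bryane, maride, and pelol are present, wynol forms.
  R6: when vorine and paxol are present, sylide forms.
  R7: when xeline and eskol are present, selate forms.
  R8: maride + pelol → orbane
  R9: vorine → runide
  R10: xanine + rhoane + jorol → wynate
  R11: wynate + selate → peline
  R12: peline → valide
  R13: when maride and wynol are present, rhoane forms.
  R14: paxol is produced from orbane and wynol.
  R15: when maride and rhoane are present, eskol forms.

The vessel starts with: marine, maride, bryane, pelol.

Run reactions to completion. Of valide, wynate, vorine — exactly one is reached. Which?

bryane, maride, and pelol present → wynol forms (R5).
maride and pelol present → orbane forms (R8).
maride and wynol present → rhoane forms (R13).
orbane and wynol present → paxol forms (R14).
paxol present → xanine forms (R3).
maride and rhoane present → eskol forms (R15).
marine and eskol present → jorol forms (R1).
xanine, rhoane, and jorol present → wynate forms (R10).
valide would need peline (R12), but peline never forms. No rule produces vorine, and it is not given.

wynate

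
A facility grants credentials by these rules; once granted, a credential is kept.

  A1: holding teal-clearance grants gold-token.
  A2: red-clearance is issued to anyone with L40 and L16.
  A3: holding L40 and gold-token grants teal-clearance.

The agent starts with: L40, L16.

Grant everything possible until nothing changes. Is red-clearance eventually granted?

Holding L40 and L16 grants red-clearance (A2).

Yes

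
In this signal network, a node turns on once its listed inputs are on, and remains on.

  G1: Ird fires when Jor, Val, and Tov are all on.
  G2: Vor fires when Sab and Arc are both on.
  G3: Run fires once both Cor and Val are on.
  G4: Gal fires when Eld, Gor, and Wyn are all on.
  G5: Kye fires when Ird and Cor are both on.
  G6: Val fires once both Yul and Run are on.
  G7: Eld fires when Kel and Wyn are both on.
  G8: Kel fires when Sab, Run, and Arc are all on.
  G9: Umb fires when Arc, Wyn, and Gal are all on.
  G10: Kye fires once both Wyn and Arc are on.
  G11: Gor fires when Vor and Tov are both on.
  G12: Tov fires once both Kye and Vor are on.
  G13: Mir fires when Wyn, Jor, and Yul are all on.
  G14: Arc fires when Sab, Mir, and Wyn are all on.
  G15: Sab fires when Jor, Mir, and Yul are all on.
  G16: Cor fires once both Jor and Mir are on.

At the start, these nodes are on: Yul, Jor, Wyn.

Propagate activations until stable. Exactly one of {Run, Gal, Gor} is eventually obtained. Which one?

G13: Wyn, Jor, and Yul on → Mir on.
Jor, Mir, and Yul are on, so Sab fires (G15).
Sab, Mir, and Wyn are on, so Arc fires (G14).
G10: Wyn and Arc on → Kye on.
Sab and Arc are on, so Vor fires (G2).
G12: Kye and Vor on → Tov on.
Vor and Tov are on, so Gor fires (G11).
Gal would need Eld, Gor, and Wyn (G4), but Eld never turns on. Run would need Cor and Val (G3), but Val never turns on.

Gor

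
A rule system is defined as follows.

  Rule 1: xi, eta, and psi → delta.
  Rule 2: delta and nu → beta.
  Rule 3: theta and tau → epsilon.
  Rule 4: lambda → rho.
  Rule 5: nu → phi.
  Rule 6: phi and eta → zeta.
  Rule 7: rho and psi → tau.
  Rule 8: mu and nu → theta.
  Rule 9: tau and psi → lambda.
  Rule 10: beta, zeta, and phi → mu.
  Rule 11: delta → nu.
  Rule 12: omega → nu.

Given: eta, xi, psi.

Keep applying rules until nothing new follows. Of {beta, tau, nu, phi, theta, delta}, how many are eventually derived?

From xi, eta, and psi, Rule 1 gives delta.
From delta, Rule 11 gives nu.
delta and nu hold, so beta follows (Rule 2).
From nu, Rule 5 gives phi.
phi and eta hold, so zeta follows (Rule 6).
beta, zeta, and phi hold, so mu follows (Rule 10).
mu and nu hold, so theta follows (Rule 8).
beta: reached.
tau would need rho and psi (Rule 7), but rho is never established.
nu: reached.
phi: reached.
theta: reached.
delta: reached.
Reached: beta, nu, phi, theta, and delta — 5 of the 6.

5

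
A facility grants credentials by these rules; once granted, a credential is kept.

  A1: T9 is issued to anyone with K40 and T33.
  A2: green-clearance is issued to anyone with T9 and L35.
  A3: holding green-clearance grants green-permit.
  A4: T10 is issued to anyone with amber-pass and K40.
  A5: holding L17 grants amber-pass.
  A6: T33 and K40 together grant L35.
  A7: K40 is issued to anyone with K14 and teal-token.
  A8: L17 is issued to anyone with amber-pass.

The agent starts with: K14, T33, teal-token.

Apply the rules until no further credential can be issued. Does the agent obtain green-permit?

Holding K14 and teal-token grants K40 (A7).
Holding T33 and K40 grants L35 (A6).
Holding K40 and T33 grants T9 (A1).
Holding T9 and L35 grants green-clearance (A2).
Holding green-clearance grants green-permit (A3).

Yes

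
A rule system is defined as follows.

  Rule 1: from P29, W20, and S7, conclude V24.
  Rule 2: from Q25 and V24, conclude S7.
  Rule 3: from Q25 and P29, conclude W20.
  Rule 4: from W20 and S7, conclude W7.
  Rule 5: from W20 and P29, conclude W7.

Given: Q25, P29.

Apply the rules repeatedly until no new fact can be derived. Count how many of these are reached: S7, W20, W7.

2

Q25 and P29 hold, so W20 follows (Rule 3).
W20 and P29 hold, so W7 follows (Rule 5).
S7 would need Q25 and V24 (Rule 2), but V24 is never established.
W20: reached.
W7: reached.
Reached: W20 and W7 — 2 of the 3.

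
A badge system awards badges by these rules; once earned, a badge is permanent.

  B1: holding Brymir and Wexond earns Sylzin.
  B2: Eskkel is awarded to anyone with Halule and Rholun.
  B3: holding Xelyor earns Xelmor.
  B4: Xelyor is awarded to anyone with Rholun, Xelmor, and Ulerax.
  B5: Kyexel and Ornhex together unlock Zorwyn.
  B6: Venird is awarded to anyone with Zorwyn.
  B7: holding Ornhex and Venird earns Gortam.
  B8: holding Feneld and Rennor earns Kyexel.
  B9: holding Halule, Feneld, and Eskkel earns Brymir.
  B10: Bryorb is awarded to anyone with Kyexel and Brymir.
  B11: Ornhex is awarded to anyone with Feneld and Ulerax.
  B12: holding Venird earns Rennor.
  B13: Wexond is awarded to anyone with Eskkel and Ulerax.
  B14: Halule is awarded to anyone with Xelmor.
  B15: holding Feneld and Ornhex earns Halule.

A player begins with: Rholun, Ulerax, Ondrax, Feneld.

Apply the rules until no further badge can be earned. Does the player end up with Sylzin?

Yes

With Feneld and Ulerax, Ornhex is earned (B11).
With Feneld and Ornhex, Halule is earned (B15).
With Halule and Rholun, Eskkel is earned (B2).
With Eskkel and Ulerax, Wexond is earned (B13).
With Halule, Feneld, and Eskkel, Brymir is earned (B9).
With Brymir and Wexond, Sylzin is earned (B1).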